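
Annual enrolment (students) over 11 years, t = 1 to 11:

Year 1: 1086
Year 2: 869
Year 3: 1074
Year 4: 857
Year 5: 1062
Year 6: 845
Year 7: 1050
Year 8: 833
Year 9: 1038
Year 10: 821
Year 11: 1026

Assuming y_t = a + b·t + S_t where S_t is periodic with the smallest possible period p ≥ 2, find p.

2

First differences y_{t+1} − y_t: -217, 205, -217, 205, -217, 205, …
The difference pattern repeats every 2 terms and not for any smaller step, so p = 2.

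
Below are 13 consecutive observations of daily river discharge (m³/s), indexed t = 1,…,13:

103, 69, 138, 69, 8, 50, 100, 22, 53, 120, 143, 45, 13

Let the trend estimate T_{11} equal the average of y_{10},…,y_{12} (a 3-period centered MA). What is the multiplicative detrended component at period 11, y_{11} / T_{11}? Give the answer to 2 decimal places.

1.39

Trend T_11 = (120 + 143 + 45) / 3 = 308/3 = 102.6667
Ratio to trend: 143 / 102.6667 = 1.39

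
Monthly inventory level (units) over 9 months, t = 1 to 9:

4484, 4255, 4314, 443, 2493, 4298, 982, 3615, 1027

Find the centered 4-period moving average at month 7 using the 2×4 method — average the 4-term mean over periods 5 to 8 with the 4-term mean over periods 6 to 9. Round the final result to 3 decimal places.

Sum over 5–8: 2493 + 4298 + 982 + 3615 = 11388
Sum over 6–9: 4298 + 982 + 3615 + 1027 = 9922
CMA at t=7 = (11388 + 9922) / (2·4) = 21310 / 8 = 2663.750

2663.750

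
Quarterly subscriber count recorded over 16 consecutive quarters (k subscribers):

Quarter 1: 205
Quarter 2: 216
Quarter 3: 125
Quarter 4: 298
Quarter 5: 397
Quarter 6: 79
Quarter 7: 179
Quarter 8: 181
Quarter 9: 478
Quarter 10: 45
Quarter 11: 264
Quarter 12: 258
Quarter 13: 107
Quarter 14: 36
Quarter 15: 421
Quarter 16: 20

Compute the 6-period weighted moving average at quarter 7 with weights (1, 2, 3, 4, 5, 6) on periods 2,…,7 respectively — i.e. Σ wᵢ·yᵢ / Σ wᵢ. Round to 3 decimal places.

210.333

Weighted sum: 1·216 + 2·125 + 3·298 + 4·397 + 5·79 + 6·179 = 216 + 250 + 894 + 1588 + 395 + 1074 = 4417
Weight total: 1 + 2 + 3 + 4 + 5 + 6 = 21
WMA = 4417 / 21 = 210.333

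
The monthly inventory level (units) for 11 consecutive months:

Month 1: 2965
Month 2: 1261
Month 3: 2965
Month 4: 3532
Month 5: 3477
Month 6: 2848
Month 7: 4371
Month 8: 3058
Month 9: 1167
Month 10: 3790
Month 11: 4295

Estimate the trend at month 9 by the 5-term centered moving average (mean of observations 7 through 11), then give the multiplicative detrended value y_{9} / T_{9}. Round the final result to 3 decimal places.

Trend T_9 = (4371 + 3058 + 1167 + 3790 + 4295) / 5 = 16681/5 = 3336.20000
Ratio to trend: 1167 / 3336.20000 = 0.350

0.350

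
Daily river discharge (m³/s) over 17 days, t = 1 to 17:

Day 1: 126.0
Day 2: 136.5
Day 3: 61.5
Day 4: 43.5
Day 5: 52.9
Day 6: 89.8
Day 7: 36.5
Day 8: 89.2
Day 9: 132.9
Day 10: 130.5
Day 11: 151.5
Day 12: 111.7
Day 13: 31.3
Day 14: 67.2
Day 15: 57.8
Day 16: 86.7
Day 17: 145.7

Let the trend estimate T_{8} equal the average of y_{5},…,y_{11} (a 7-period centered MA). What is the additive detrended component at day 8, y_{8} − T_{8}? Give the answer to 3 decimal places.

-8.414

Trend T_8 = (52.9 + 89.8 + 36.5 + 89.2 + 132.9 + 130.5 + 151.5) / 7 = 683.3/7 = 97.61429
Detrended value: 89.2 − 97.61429 = -8.414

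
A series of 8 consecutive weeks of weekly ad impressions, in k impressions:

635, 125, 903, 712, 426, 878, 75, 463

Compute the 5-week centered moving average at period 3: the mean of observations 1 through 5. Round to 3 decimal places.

560.200

Sum of periods 1–5: 635 + 125 + 903 + 712 + 426 = 2801
Divide by 5: 2801 / 5 = 560.200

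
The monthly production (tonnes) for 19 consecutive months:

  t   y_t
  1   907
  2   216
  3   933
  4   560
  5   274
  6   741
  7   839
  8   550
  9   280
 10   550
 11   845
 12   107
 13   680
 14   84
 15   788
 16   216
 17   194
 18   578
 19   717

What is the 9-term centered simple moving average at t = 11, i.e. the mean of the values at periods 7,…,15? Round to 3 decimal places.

524.778

Sum of periods 7–15: 839 + 550 + 280 + 550 + 845 + 107 + 680 + 84 + 788 = 4723
Divide by 9: 4723 / 9 = 524.778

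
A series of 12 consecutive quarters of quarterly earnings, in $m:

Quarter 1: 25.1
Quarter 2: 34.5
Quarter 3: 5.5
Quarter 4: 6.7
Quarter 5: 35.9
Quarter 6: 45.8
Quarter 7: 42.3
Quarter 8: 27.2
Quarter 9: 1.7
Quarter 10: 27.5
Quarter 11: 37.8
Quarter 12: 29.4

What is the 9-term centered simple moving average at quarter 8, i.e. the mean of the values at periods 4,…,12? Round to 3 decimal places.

28.256

Sum of periods 4–12: 6.7 + 35.9 + 45.8 + 42.3 + 27.2 + 1.7 + 27.5 + 37.8 + 29.4 = 254.3
Divide by 9: 254.3 / 9 = 28.256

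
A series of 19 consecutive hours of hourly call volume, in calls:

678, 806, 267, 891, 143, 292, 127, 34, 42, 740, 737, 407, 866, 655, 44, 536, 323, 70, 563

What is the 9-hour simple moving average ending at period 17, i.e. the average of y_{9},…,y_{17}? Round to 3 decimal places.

483.333

Sum of periods 9–17: 42 + 740 + 737 + 407 + 866 + 655 + 44 + 536 + 323 = 4350
Divide by 9: 4350 / 9 = 483.333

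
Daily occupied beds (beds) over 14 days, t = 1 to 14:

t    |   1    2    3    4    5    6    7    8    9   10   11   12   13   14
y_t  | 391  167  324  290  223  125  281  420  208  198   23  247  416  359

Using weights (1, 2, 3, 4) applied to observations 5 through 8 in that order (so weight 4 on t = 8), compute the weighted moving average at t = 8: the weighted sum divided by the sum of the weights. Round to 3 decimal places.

Weighted sum: 1·223 + 2·125 + 3·281 + 4·420 = 223 + 250 + 843 + 1680 = 2996
Weight total: 1 + 2 + 3 + 4 = 10
WMA = 2996 / 10 = 299.600

299.600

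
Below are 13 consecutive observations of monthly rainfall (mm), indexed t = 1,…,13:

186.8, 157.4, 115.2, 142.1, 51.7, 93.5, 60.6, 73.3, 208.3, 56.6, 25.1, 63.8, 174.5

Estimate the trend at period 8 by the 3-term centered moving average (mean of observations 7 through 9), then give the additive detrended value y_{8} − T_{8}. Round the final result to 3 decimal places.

Trend T_8 = (60.6 + 73.3 + 208.3) / 3 = 342.2/3 = 114.06667
Detrended value: 73.3 − 114.06667 = -40.767

-40.767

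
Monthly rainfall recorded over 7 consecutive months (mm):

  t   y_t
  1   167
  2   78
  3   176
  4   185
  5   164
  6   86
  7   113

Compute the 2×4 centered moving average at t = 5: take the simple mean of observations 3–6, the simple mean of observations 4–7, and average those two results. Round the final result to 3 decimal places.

Sum over 3–6: 176 + 185 + 164 + 86 = 611
Sum over 4–7: 185 + 164 + 86 + 113 = 548
CMA at t=5 = (611 + 548) / (2·4) = 1159 / 8 = 144.875

144.875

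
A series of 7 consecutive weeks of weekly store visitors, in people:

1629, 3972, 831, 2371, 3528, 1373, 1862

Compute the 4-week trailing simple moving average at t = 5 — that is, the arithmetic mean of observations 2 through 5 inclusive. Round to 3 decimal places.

2675.500

Sum of periods 2–5: 3972 + 831 + 2371 + 3528 = 10702
Divide by 4: 10702 / 4 = 2675.500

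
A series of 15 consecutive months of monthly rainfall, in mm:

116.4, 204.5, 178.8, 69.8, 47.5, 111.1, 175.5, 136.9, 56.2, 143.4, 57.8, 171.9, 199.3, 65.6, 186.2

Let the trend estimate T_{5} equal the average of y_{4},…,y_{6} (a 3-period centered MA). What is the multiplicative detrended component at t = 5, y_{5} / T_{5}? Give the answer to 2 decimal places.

0.62

Trend T_5 = (69.8 + 47.5 + 111.1) / 3 = 228.4/3 = 76.1333
Ratio to trend: 47.5 / 76.1333 = 0.62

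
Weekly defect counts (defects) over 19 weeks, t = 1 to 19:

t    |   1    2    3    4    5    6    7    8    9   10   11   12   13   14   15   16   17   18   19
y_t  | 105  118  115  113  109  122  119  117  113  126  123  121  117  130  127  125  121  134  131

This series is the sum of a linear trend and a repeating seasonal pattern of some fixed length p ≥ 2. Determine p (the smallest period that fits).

4

First differences y_{t+1} − y_t: 13, -3, -2, -4, 13, -3, -2, -4, 13, -3, …
The difference pattern repeats every 4 terms and not for any smaller step, so p = 4.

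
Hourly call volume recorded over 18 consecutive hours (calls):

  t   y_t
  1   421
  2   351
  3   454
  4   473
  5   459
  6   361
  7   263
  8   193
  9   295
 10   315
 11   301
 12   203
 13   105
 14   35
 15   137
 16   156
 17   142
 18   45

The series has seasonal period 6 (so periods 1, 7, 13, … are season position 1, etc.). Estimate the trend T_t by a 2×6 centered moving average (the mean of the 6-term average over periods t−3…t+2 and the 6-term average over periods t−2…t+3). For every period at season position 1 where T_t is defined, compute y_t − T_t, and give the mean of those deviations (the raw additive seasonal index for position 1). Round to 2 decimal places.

Season position 1 occurs at t = 7, 13 (where T_t is defined).
t=7: T_7 = 327.5000; y_7 − T_7 = 263 − 327.5000 = -64.5000
t=13: T_13 = 169.4167; y_13 − T_13 = 105 − 169.4167 = -64.4167
Mean deviation: (-64.5000 + -64.4167) / 2 = -64.46

-64.46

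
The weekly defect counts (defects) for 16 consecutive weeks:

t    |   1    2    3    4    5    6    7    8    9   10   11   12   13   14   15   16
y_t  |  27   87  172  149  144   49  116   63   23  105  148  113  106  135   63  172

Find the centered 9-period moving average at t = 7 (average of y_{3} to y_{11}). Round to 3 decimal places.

107.667

Sum of periods 3–11: 172 + 149 + 144 + 49 + 116 + 63 + 23 + 105 + 148 = 969
Divide by 9: 969 / 9 = 107.667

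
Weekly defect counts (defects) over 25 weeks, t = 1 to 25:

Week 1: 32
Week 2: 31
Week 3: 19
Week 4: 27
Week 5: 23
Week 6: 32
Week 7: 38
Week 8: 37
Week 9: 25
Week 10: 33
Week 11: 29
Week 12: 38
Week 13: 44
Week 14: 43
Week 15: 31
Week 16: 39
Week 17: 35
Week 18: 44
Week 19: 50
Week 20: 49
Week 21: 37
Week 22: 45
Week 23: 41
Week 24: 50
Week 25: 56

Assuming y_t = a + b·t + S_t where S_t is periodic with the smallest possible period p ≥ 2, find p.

6

First differences y_{t+1} − y_t: -1, -12, 8, -4, 9, 6, -1, -12, 8, -4, 9, 6, -1, -12, …
The difference pattern repeats every 6 terms and not for any smaller step, so p = 6.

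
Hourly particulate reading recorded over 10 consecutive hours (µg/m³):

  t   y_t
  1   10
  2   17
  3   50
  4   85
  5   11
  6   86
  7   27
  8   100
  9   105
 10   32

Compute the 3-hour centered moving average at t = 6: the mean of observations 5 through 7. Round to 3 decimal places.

Sum of periods 5–7: 11 + 86 + 27 = 124
Divide by 3: 124 / 3 = 41.333

41.333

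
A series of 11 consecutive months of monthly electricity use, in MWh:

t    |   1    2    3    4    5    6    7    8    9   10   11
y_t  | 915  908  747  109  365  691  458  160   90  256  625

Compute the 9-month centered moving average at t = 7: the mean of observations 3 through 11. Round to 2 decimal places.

389.00

Sum of periods 3–11: 747 + 109 + 365 + 691 + 458 + 160 + 90 + 256 + 625 = 3501
Divide by 9: 3501 / 9 = 389.00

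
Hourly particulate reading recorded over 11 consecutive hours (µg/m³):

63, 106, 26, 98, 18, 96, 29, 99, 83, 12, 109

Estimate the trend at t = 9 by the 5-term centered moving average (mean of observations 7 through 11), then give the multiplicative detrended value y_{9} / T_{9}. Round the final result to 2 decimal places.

1.25

Trend T_9 = (29 + 99 + 83 + 12 + 109) / 5 = 332/5 = 66.4000
Ratio to trend: 83 / 66.4000 = 1.25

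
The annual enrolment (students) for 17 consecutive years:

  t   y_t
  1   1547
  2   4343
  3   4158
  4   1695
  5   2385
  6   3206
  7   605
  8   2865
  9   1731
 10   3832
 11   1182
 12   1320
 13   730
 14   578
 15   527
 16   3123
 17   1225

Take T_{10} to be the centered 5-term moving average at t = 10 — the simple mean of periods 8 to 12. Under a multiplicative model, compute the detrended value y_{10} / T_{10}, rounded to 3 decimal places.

Trend T_10 = (2865 + 1731 + 3832 + 1182 + 1320) / 5 = 10930/5 = 2186.00000
Ratio to trend: 3832 / 2186.00000 = 1.753

1.753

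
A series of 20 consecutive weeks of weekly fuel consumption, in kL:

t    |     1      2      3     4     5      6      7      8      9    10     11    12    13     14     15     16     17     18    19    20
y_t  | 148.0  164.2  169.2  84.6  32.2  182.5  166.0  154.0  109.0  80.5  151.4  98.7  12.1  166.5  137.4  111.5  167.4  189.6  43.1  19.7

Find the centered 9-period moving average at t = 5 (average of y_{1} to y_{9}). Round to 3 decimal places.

Sum of periods 1–9: 148.0 + 164.2 + 169.2 + 84.6 + 32.2 + 182.5 + 166.0 + 154.0 + 109.0 = 1209.7
Divide by 9: 1209.7 / 9 = 134.411

134.411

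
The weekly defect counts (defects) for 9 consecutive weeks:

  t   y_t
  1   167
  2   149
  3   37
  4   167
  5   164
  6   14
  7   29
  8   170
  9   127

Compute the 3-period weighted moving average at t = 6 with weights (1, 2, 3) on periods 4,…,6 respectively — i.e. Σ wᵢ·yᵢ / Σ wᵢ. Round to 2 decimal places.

89.50

Weighted sum: 1·167 + 2·164 + 3·14 = 167 + 328 + 42 = 537
Weight total: 1 + 2 + 3 = 6
WMA = 537 / 6 = 89.50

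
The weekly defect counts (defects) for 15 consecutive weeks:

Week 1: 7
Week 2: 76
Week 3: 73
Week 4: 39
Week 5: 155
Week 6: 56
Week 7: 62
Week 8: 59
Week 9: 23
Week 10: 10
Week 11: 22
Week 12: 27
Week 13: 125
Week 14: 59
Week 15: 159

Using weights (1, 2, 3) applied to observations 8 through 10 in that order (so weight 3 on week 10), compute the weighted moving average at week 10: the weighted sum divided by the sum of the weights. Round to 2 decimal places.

22.50

Weighted sum: 1·59 + 2·23 + 3·10 = 59 + 46 + 30 = 135
Weight total: 1 + 2 + 3 = 6
WMA = 135 / 6 = 22.50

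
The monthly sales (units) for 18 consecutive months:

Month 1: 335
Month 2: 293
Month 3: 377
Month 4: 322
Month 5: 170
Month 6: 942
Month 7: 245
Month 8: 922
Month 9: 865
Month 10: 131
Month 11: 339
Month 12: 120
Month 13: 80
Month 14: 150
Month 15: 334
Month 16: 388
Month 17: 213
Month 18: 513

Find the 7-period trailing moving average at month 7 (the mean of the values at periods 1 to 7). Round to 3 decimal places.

Sum of periods 1–7: 335 + 293 + 377 + 322 + 170 + 942 + 245 = 2684
Divide by 7: 2684 / 7 = 383.429

383.429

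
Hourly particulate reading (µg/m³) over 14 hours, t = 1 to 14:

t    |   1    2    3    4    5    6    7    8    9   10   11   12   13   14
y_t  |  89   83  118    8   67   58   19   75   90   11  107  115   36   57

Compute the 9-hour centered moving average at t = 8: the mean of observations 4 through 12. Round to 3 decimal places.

Sum of periods 4–12: 8 + 67 + 58 + 19 + 75 + 90 + 11 + 107 + 115 = 550
Divide by 9: 550 / 9 = 61.111

61.111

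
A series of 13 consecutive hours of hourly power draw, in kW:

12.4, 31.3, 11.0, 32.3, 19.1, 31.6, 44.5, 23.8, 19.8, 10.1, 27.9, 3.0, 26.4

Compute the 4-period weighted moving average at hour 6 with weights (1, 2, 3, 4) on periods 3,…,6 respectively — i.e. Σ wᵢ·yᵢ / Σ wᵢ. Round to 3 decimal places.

25.930

Weighted sum: 1·11.0 + 2·32.3 + 3·19.1 + 4·31.6 = 11.0 + 64.6 + 57.3 + 126.4 = 259.3
Weight total: 1 + 2 + 3 + 4 = 10
WMA = 259.3 / 10 = 25.930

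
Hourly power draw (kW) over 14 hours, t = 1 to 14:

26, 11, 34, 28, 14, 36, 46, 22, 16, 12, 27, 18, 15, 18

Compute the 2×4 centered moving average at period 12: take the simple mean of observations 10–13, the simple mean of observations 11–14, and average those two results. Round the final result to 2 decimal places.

Sum over 10–13: 12 + 27 + 18 + 15 = 72
Sum over 11–14: 27 + 18 + 15 + 18 = 78
CMA at t=12 = (72 + 78) / (2·4) = 150 / 8 = 18.75

18.75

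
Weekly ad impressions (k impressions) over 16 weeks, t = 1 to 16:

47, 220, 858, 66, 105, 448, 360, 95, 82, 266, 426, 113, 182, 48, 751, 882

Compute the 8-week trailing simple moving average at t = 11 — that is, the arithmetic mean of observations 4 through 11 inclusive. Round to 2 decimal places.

231.00

Sum of periods 4–11: 66 + 105 + 448 + 360 + 95 + 82 + 266 + 426 = 1848
Divide by 8: 1848 / 8 = 231.00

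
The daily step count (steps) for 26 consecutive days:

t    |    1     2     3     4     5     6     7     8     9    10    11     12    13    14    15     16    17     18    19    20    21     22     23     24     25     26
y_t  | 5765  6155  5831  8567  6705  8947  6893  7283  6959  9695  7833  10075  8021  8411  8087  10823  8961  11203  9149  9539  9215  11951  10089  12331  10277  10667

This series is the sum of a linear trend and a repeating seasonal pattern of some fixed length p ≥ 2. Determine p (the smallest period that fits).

First differences y_{t+1} − y_t: 390, -324, 2736, -1862, 2242, -2054, 390, -324, 2736, -1862, 2242, -2054, 390, -324, …
The difference pattern repeats every 6 terms and not for any smaller step, so p = 6.

6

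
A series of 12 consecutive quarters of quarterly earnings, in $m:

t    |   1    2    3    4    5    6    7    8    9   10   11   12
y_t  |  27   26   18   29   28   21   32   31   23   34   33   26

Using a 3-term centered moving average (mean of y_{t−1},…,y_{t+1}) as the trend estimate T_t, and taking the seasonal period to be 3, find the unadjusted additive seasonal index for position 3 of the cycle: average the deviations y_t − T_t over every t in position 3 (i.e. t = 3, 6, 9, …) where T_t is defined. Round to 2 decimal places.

-6.22

Season position 3 occurs at t = 3, 6, 9 (where T_t is defined).
t=3: T_3 = 24.3333; y_3 − T_3 = 18 − 24.3333 = -6.3333
t=6: T_6 = 27.0000; y_6 − T_6 = 21 − 27.0000 = -6.0000
t=9: T_9 = 29.3333; y_9 − T_9 = 23 − 29.3333 = -6.3333
Mean deviation: (-6.3333 + -6.0000 + -6.3333) / 3 = -6.22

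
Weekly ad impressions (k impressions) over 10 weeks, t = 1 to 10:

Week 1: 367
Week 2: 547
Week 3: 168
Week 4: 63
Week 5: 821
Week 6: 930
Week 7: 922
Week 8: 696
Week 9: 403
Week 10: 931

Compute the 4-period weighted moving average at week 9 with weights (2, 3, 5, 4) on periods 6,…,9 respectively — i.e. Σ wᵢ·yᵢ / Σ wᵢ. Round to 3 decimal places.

694.143

Weighted sum: 2·930 + 3·922 + 5·696 + 4·403 = 1860 + 2766 + 3480 + 1612 = 9718
Weight total: 2 + 3 + 5 + 4 = 14
WMA = 9718 / 14 = 694.143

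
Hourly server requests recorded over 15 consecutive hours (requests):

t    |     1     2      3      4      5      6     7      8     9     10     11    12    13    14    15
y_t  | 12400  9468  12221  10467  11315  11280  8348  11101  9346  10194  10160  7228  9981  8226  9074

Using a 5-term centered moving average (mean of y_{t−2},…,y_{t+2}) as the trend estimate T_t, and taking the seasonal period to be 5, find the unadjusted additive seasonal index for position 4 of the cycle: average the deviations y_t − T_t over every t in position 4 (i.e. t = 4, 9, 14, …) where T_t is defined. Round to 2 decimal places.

-483.50

Season position 4 occurs at t = 4, 9 (where T_t is defined).
t=4: T_4 = 10950.2000; y_4 − T_4 = 10467 − 10950.2000 = -483.2000
t=9: T_9 = 9829.8000; y_9 − T_9 = 9346 − 9829.8000 = -483.8000
Mean deviation: (-483.2000 + -483.8000) / 2 = -483.50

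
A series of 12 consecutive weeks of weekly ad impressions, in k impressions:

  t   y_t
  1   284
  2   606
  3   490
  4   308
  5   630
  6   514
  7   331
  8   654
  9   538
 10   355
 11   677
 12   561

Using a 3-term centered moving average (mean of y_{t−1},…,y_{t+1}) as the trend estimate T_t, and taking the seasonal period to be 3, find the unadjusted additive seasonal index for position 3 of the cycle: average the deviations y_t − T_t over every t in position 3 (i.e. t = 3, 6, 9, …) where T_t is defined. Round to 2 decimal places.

22.22

Season position 3 occurs at t = 3, 6, 9 (where T_t is defined).
t=3: T_3 = 468.0000; y_3 − T_3 = 490 − 468.0000 = 22.0000
t=6: T_6 = 491.6667; y_6 − T_6 = 514 − 491.6667 = 22.3333
t=9: T_9 = 515.6667; y_9 − T_9 = 538 − 515.6667 = 22.3333
Mean deviation: (22.0000 + 22.3333 + 22.3333) / 3 = 22.22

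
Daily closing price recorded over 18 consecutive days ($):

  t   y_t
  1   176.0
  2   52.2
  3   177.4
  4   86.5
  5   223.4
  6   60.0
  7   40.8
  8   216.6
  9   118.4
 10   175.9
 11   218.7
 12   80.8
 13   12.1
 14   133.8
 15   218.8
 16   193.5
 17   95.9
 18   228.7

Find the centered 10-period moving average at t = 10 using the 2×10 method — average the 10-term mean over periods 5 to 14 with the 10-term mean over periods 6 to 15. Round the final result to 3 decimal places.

Sum over 5–14: 223.4 + 60.0 + 40.8 + 216.6 + 118.4 + 175.9 + 218.7 + 80.8 + 12.1 + 133.8 = 1280.5
Sum over 6–15: 60.0 + 40.8 + 216.6 + 118.4 + 175.9 + 218.7 + 80.8 + 12.1 + 133.8 + 218.8 = 1275.9
CMA at t=10 = (1280.5 + 1275.9) / (2·10) = 2556.4 / 20 = 127.820

127.820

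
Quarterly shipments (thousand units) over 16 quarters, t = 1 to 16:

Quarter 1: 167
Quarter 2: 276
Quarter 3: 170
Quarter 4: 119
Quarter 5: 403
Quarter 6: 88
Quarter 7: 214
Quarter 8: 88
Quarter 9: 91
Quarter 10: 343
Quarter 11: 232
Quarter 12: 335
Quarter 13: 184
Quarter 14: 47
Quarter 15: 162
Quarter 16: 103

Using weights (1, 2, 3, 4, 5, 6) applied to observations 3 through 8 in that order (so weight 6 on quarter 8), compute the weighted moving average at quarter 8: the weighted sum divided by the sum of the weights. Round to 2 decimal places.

169.86

Weighted sum: 1·170 + 2·119 + 3·403 + 4·88 + 5·214 + 6·88 = 170 + 238 + 1209 + 352 + 1070 + 528 = 3567
Weight total: 1 + 2 + 3 + 4 + 5 + 6 = 21
WMA = 3567 / 21 = 169.86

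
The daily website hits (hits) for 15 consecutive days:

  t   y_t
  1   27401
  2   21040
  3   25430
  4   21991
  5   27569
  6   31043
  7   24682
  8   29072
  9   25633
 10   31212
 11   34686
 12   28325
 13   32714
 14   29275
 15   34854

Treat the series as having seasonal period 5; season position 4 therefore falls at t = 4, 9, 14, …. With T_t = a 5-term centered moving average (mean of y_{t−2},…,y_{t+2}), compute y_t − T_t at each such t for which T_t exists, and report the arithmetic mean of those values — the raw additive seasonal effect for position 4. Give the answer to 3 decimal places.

-3423.800

Season position 4 occurs at t = 4, 9 (where T_t is defined).
t=4: T_4 = 25414.60000; y_4 − T_4 = 21991 − 25414.60000 = -3423.60000
t=9: T_9 = 29057.00000; y_9 − T_9 = 25633 − 29057.00000 = -3424.00000
Mean deviation: (-3423.60000 + -3424.00000) / 2 = -3423.800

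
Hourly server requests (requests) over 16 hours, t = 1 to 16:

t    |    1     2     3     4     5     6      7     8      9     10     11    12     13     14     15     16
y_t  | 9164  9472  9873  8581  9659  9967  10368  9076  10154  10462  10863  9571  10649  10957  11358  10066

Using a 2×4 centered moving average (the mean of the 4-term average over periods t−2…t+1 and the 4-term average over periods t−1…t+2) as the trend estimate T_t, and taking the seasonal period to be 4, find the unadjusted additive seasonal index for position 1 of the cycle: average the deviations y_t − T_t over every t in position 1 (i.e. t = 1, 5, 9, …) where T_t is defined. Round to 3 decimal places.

Season position 1 occurs at t = 5, 9, 13 (where T_t is defined).
t=5: T_5 = 9581.87500; y_5 − T_5 = 9659 − 9581.87500 = 77.12500
t=9: T_9 = 10076.87500; y_9 − T_9 = 10154 − 10076.87500 = 77.12500
t=13: T_13 = 10571.87500; y_13 − T_13 = 10649 − 10571.87500 = 77.12500
Mean deviation: (77.12500 + 77.12500 + 77.12500) / 3 = 77.125

77.125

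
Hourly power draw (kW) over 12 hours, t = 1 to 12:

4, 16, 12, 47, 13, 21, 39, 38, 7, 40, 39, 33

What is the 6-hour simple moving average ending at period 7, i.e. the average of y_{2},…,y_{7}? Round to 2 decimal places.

24.67

Sum of periods 2–7: 16 + 12 + 47 + 13 + 21 + 39 = 148
Divide by 6: 148 / 6 = 24.67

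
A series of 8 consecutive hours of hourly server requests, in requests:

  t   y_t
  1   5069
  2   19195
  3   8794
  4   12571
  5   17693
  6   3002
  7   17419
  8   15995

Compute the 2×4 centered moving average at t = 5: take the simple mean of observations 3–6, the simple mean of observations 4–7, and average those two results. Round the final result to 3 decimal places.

11593.125

Sum over 3–6: 8794 + 12571 + 17693 + 3002 = 42060
Sum over 4–7: 12571 + 17693 + 3002 + 17419 = 50685
CMA at t=5 = (42060 + 50685) / (2·4) = 92745 / 8 = 11593.125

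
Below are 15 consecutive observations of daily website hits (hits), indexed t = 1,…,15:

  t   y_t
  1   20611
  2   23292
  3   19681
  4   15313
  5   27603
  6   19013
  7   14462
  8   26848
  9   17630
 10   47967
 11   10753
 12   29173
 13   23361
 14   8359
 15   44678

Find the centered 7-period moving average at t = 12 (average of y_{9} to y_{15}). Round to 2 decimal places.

25988.71

Sum of periods 9–15: 17630 + 47967 + 10753 + 29173 + 23361 + 8359 + 44678 = 181921
Divide by 7: 181921 / 7 = 25988.71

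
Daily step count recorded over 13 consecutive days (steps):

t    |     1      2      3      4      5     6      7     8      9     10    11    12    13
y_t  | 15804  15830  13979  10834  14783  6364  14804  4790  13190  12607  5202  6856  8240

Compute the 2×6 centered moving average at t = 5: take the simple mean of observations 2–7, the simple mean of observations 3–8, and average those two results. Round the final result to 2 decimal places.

11845.67

Sum over 2–7: 15830 + 13979 + 10834 + 14783 + 6364 + 14804 = 76594
Sum over 3–8: 13979 + 10834 + 14783 + 6364 + 14804 + 4790 = 65554
CMA at t=5 = (76594 + 65554) / (2·6) = 142148 / 12 = 11845.67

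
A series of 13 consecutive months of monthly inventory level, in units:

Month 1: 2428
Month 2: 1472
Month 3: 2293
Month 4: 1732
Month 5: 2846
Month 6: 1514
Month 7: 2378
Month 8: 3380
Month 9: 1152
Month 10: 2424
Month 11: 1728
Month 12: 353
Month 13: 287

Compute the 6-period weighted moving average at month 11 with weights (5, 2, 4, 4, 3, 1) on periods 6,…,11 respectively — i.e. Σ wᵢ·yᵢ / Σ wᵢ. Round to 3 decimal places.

2076.526

Weighted sum: 5·1514 + 2·2378 + 4·3380 + 4·1152 + 3·2424 + 1·1728 = 7570 + 4756 + 13520 + 4608 + 7272 + 1728 = 39454
Weight total: 5 + 2 + 4 + 4 + 3 + 1 = 19
WMA = 39454 / 19 = 2076.526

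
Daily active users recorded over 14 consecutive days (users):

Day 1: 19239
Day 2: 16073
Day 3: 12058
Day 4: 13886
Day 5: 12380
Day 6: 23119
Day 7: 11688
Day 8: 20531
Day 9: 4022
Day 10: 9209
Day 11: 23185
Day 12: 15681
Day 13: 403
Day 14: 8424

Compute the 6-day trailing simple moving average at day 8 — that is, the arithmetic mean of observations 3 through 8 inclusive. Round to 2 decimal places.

15610.33

Sum of periods 3–8: 12058 + 13886 + 12380 + 23119 + 11688 + 20531 = 93662
Divide by 6: 93662 / 6 = 15610.33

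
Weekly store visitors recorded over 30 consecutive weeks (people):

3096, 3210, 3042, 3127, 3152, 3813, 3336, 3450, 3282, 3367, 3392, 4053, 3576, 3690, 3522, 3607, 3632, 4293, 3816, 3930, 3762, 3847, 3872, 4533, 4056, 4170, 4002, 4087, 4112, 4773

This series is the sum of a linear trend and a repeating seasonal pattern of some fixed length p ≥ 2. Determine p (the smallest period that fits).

6

First differences y_{t+1} − y_t: 114, -168, 85, 25, 661, -477, 114, -168, 85, 25, 661, -477, 114, -168, …
The difference pattern repeats every 6 terms and not for any smaller step, so p = 6.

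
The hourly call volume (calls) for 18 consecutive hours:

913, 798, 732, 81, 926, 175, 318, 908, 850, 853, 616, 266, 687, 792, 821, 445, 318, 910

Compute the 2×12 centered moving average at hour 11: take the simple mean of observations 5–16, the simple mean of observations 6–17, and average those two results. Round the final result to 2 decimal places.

612.75

Sum over 5–16: 926 + 175 + 318 + 908 + 850 + 853 + 616 + 266 + 687 + 792 + 821 + 445 = 7657
Sum over 6–17: 175 + 318 + 908 + 850 + 853 + 616 + 266 + 687 + 792 + 821 + 445 + 318 = 7049
CMA at t=11 = (7657 + 7049) / (2·12) = 14706 / 24 = 612.75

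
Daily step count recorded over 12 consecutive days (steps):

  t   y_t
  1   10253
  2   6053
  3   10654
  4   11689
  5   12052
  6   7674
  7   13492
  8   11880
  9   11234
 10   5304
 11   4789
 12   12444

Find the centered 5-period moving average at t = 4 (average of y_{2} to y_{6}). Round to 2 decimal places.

Sum of periods 2–6: 6053 + 10654 + 11689 + 12052 + 7674 = 48122
Divide by 5: 48122 / 5 = 9624.40

9624.40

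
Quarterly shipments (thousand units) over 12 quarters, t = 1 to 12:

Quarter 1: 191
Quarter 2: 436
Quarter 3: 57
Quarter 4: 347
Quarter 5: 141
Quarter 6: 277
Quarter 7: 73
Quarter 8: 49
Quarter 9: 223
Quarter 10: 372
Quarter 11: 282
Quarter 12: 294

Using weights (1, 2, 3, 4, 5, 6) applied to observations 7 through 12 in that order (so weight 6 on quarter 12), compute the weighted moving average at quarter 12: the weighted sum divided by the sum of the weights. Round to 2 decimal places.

Weighted sum: 1·73 + 2·49 + 3·223 + 4·372 + 5·282 + 6·294 = 73 + 98 + 669 + 1488 + 1410 + 1764 = 5502
Weight total: 1 + 2 + 3 + 4 + 5 + 6 = 21
WMA = 5502 / 21 = 262.00

262.00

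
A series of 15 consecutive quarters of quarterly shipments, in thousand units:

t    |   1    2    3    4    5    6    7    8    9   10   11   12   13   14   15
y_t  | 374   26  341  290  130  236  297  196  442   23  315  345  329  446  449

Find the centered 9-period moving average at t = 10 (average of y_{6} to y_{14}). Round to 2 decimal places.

292.11

Sum of periods 6–14: 236 + 297 + 196 + 442 + 23 + 315 + 345 + 329 + 446 = 2629
Divide by 9: 2629 / 9 = 292.11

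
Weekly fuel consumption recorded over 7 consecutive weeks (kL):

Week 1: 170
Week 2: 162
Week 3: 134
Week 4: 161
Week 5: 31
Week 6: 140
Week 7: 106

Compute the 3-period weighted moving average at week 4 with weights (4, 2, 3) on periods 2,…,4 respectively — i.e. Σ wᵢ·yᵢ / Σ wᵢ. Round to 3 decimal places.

Weighted sum: 4·162 + 2·134 + 3·161 = 648 + 268 + 483 = 1399
Weight total: 4 + 2 + 3 = 9
WMA = 1399 / 9 = 155.444

155.444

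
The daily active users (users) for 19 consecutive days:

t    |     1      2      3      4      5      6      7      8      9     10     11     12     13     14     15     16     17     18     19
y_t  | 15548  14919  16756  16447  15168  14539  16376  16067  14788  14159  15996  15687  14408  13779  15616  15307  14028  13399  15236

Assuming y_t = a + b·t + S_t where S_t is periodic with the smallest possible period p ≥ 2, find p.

4

First differences y_{t+1} − y_t: -629, 1837, -309, -1279, -629, 1837, -309, -1279, -629, 1837, …
The difference pattern repeats every 4 terms and not for any smaller step, so p = 4.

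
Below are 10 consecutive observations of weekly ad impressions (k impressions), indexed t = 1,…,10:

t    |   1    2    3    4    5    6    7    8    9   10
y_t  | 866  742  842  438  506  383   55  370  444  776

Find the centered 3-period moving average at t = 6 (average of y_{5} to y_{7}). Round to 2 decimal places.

Sum of periods 5–7: 506 + 383 + 55 = 944
Divide by 3: 944 / 3 = 314.67

314.67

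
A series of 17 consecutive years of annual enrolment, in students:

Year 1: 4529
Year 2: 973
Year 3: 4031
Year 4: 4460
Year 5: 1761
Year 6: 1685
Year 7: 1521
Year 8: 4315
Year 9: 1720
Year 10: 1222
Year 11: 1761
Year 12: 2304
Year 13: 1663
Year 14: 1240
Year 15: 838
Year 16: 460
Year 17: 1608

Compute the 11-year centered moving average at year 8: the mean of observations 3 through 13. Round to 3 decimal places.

2403.909

Sum of periods 3–13: 4031 + 4460 + 1761 + 1685 + 1521 + 4315 + 1720 + 1222 + 1761 + 2304 + 1663 = 26443
Divide by 11: 26443 / 11 = 2403.909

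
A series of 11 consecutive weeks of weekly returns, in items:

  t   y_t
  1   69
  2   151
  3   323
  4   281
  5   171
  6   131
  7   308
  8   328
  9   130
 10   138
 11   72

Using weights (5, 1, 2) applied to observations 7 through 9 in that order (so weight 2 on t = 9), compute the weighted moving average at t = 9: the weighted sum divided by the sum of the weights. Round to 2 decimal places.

266.00

Weighted sum: 5·308 + 1·328 + 2·130 = 1540 + 328 + 260 = 2128
Weight total: 5 + 1 + 2 = 8
WMA = 2128 / 8 = 266.00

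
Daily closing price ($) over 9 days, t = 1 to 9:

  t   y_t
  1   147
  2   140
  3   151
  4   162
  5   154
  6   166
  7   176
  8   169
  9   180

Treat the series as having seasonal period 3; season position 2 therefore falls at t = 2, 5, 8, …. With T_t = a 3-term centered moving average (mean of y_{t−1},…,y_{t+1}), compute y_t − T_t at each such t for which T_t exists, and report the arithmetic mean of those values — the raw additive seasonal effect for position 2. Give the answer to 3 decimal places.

Season position 2 occurs at t = 2, 5, 8 (where T_t is defined).
t=2: T_2 = 146.00000; y_2 − T_2 = 140 − 146.00000 = -6.00000
t=5: T_5 = 160.66667; y_5 − T_5 = 154 − 160.66667 = -6.66667
t=8: T_8 = 175.00000; y_8 − T_8 = 169 − 175.00000 = -6.00000
Mean deviation: (-6.00000 + -6.66667 + -6.00000) / 3 = -6.222

-6.222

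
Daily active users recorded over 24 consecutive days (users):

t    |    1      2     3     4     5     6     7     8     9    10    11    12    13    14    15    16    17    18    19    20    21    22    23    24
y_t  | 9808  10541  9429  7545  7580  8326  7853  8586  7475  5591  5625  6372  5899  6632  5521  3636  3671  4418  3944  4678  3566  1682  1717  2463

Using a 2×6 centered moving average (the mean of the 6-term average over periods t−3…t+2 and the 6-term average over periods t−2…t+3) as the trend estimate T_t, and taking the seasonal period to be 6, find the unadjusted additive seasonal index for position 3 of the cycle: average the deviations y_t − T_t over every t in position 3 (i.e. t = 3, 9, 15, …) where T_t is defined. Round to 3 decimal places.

Season position 3 occurs at t = 9, 15, 21 (where T_t is defined).
t=9: T_9 = 7079.83333; y_9 − T_9 = 7475 − 7079.83333 = 395.16667
t=15: T_15 = 5125.66667; y_15 − T_15 = 5521 − 5125.66667 = 395.33333
t=21: T_21 = 3171.25000; y_21 − T_21 = 3566 − 3171.25000 = 394.75000
Mean deviation: (395.16667 + 395.33333 + 394.75000) / 3 = 395.083

395.083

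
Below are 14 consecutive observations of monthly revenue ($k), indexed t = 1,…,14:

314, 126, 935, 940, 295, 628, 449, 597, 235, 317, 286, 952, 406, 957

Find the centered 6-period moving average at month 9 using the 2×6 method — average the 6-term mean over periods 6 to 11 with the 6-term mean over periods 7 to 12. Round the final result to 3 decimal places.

445.667

Sum over 6–11: 628 + 449 + 597 + 235 + 317 + 286 = 2512
Sum over 7–12: 449 + 597 + 235 + 317 + 286 + 952 = 2836
CMA at t=9 = (2512 + 2836) / (2·6) = 5348 / 12 = 445.667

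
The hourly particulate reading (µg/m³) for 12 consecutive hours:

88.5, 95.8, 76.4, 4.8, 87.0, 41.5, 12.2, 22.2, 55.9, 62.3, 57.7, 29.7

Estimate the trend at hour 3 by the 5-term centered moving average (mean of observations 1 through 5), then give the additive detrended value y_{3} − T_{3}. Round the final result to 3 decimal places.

Trend T_3 = (88.5 + 95.8 + 76.4 + 4.8 + 87.0) / 5 = 352.5/5 = 70.50000
Detrended value: 76.4 − 70.50000 = 5.900

5.900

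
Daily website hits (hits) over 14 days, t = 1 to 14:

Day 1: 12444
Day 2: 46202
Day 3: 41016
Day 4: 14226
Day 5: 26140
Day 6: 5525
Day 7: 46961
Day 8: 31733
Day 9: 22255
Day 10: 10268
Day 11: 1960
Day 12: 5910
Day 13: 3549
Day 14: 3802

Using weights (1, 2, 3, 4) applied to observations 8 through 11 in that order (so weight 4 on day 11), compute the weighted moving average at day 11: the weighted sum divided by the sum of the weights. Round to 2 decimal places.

11488.70

Weighted sum: 1·31733 + 2·22255 + 3·10268 + 4·1960 = 31733 + 44510 + 30804 + 7840 = 114887
Weight total: 1 + 2 + 3 + 4 = 10
WMA = 114887 / 10 = 11488.70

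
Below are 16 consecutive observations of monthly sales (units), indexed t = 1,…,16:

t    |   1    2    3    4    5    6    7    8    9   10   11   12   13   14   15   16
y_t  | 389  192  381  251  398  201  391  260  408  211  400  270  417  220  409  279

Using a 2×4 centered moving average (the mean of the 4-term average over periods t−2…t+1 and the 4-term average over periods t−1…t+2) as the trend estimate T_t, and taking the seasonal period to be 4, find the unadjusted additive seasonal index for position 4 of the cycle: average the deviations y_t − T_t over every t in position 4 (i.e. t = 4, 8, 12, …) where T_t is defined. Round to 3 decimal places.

-55.833

Season position 4 occurs at t = 4, 8, 12 (where T_t is defined).
t=4: T_4 = 306.62500; y_4 − T_4 = 251 − 306.62500 = -55.62500
t=8: T_8 = 316.25000; y_8 − T_8 = 260 − 316.25000 = -56.25000
t=12: T_12 = 325.62500; y_12 − T_12 = 270 − 325.62500 = -55.62500
Mean deviation: (-55.62500 + -56.25000 + -55.62500) / 3 = -55.833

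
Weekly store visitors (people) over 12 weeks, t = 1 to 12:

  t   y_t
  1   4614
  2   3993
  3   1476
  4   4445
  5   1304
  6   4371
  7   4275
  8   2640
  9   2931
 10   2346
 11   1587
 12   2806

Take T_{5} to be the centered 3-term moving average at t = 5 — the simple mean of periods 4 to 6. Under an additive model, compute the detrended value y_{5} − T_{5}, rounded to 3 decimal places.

Trend T_5 = (4445 + 1304 + 4371) / 3 = 10120/3 = 3373.33333
Detrended value: 1304 − 3373.33333 = -2069.333

-2069.333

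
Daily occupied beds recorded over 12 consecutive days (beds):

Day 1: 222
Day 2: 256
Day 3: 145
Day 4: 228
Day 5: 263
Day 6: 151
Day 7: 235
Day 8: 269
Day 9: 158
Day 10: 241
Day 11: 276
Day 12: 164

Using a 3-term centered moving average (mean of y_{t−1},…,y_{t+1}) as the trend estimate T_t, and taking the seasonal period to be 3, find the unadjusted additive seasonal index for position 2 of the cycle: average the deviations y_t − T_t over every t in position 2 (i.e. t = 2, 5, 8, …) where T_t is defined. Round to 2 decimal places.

Season position 2 occurs at t = 2, 5, 8, 11 (where T_t is defined).
t=2: T_2 = 207.6667; y_2 − T_2 = 256 − 207.6667 = 48.3333
t=5: T_5 = 214.0000; y_5 − T_5 = 263 − 214.0000 = 49.0000
t=8: T_8 = 220.6667; y_8 − T_8 = 269 − 220.6667 = 48.3333
t=11: T_11 = 227.0000; y_11 − T_11 = 276 − 227.0000 = 49.0000
Mean deviation: (48.3333 + 49.0000 + 48.3333 + 49.0000) / 4 = 48.67

48.67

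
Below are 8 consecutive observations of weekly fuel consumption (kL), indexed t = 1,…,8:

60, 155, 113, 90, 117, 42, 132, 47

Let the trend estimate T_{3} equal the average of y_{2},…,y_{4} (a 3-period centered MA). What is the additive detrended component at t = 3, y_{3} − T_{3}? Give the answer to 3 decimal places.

-6.333

Trend T_3 = (155 + 113 + 90) / 3 = 358/3 = 119.33333
Detrended value: 113 − 119.33333 = -6.333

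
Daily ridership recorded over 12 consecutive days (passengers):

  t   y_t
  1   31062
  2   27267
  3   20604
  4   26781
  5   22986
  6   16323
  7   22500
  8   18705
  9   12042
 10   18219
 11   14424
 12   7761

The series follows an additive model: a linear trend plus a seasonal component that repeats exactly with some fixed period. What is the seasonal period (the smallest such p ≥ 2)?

First differences y_{t+1} − y_t: -3795, -6663, 6177, -3795, -6663, 6177, -3795, -6663, …
The difference pattern repeats every 3 terms and not for any smaller step, so p = 3.

3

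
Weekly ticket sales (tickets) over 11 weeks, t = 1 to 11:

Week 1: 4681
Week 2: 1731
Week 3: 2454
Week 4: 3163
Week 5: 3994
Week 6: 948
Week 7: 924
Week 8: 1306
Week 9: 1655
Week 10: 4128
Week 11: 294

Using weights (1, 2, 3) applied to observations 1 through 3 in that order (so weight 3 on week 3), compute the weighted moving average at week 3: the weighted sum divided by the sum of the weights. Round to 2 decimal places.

2584.17

Weighted sum: 1·4681 + 2·1731 + 3·2454 = 4681 + 3462 + 7362 = 15505
Weight total: 1 + 2 + 3 = 6
WMA = 15505 / 6 = 2584.17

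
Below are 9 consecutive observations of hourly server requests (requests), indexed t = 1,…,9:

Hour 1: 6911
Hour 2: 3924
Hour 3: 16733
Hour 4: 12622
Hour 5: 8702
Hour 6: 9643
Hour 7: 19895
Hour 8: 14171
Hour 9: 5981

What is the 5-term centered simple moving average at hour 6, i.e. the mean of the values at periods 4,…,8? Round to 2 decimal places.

13006.60

Sum of periods 4–8: 12622 + 8702 + 9643 + 19895 + 14171 = 65033
Divide by 5: 65033 / 5 = 13006.60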